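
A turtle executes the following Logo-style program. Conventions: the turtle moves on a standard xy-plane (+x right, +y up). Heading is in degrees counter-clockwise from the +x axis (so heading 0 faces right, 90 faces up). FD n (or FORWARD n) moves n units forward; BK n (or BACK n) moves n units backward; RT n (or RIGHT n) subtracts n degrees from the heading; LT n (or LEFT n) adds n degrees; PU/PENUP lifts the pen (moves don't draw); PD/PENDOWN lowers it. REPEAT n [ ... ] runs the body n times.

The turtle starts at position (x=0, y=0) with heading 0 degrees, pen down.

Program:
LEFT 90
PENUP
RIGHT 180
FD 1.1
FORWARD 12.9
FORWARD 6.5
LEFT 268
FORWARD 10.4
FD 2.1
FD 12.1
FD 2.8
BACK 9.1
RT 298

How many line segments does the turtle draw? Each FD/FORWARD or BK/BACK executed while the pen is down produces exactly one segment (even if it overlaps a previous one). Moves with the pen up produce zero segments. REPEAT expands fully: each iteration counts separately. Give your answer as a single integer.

Answer: 0

Derivation:
Executing turtle program step by step:
Start: pos=(0,0), heading=0, pen down
LT 90: heading 0 -> 90
PU: pen up
RT 180: heading 90 -> 270
FD 1.1: (0,0) -> (0,-1.1) [heading=270, move]
FD 12.9: (0,-1.1) -> (0,-14) [heading=270, move]
FD 6.5: (0,-14) -> (0,-20.5) [heading=270, move]
LT 268: heading 270 -> 178
FD 10.4: (0,-20.5) -> (-10.394,-20.137) [heading=178, move]
FD 2.1: (-10.394,-20.137) -> (-12.492,-20.064) [heading=178, move]
FD 12.1: (-12.492,-20.064) -> (-24.585,-19.641) [heading=178, move]
FD 2.8: (-24.585,-19.641) -> (-27.383,-19.544) [heading=178, move]
BK 9.1: (-27.383,-19.544) -> (-18.289,-19.861) [heading=178, move]
RT 298: heading 178 -> 240
Final: pos=(-18.289,-19.861), heading=240, 0 segment(s) drawn
Segments drawn: 0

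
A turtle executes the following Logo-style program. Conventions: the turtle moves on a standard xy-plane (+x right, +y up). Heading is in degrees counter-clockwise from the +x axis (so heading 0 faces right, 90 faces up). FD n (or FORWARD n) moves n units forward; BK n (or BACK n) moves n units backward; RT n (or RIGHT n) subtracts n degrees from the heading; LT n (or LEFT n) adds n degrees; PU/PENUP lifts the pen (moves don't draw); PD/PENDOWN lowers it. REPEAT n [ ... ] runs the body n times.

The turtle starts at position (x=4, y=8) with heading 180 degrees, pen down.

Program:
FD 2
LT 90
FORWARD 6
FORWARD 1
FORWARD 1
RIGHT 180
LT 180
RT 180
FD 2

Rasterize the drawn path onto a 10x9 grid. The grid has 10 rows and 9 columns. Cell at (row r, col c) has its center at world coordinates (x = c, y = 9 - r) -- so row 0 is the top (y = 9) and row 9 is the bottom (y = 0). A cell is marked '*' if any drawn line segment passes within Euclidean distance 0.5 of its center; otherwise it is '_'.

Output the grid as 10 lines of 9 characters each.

Segment 0: (4,8) -> (2,8)
Segment 1: (2,8) -> (2,2)
Segment 2: (2,2) -> (2,1)
Segment 3: (2,1) -> (2,0)
Segment 4: (2,0) -> (2,2)

Answer: _________
__***____
__*______
__*______
__*______
__*______
__*______
__*______
__*______
__*______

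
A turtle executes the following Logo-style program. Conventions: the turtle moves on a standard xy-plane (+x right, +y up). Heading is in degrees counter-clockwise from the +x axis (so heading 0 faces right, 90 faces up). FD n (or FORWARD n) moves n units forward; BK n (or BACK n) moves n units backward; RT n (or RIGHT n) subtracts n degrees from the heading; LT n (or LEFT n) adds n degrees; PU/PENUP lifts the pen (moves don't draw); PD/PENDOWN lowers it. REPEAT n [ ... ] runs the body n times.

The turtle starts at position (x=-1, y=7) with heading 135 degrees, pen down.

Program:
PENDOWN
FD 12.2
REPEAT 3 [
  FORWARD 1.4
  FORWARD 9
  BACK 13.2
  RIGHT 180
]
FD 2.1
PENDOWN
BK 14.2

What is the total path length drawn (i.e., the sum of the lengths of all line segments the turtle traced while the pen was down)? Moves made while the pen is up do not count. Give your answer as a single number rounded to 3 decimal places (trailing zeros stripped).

Executing turtle program step by step:
Start: pos=(-1,7), heading=135, pen down
PD: pen down
FD 12.2: (-1,7) -> (-9.627,15.627) [heading=135, draw]
REPEAT 3 [
  -- iteration 1/3 --
  FD 1.4: (-9.627,15.627) -> (-10.617,16.617) [heading=135, draw]
  FD 9: (-10.617,16.617) -> (-16.981,22.981) [heading=135, draw]
  BK 13.2: (-16.981,22.981) -> (-7.647,13.647) [heading=135, draw]
  RT 180: heading 135 -> 315
  -- iteration 2/3 --
  FD 1.4: (-7.647,13.647) -> (-6.657,12.657) [heading=315, draw]
  FD 9: (-6.657,12.657) -> (-0.293,6.293) [heading=315, draw]
  BK 13.2: (-0.293,6.293) -> (-9.627,15.627) [heading=315, draw]
  RT 180: heading 315 -> 135
  -- iteration 3/3 --
  FD 1.4: (-9.627,15.627) -> (-10.617,16.617) [heading=135, draw]
  FD 9: (-10.617,16.617) -> (-16.981,22.981) [heading=135, draw]
  BK 13.2: (-16.981,22.981) -> (-7.647,13.647) [heading=135, draw]
  RT 180: heading 135 -> 315
]
FD 2.1: (-7.647,13.647) -> (-6.162,12.162) [heading=315, draw]
PD: pen down
BK 14.2: (-6.162,12.162) -> (-16.203,22.203) [heading=315, draw]
Final: pos=(-16.203,22.203), heading=315, 12 segment(s) drawn

Segment lengths:
  seg 1: (-1,7) -> (-9.627,15.627), length = 12.2
  seg 2: (-9.627,15.627) -> (-10.617,16.617), length = 1.4
  seg 3: (-10.617,16.617) -> (-16.981,22.981), length = 9
  seg 4: (-16.981,22.981) -> (-7.647,13.647), length = 13.2
  seg 5: (-7.647,13.647) -> (-6.657,12.657), length = 1.4
  seg 6: (-6.657,12.657) -> (-0.293,6.293), length = 9
  seg 7: (-0.293,6.293) -> (-9.627,15.627), length = 13.2
  seg 8: (-9.627,15.627) -> (-10.617,16.617), length = 1.4
  seg 9: (-10.617,16.617) -> (-16.981,22.981), length = 9
  seg 10: (-16.981,22.981) -> (-7.647,13.647), length = 13.2
  seg 11: (-7.647,13.647) -> (-6.162,12.162), length = 2.1
  seg 12: (-6.162,12.162) -> (-16.203,22.203), length = 14.2
Total = 99.3

Answer: 99.3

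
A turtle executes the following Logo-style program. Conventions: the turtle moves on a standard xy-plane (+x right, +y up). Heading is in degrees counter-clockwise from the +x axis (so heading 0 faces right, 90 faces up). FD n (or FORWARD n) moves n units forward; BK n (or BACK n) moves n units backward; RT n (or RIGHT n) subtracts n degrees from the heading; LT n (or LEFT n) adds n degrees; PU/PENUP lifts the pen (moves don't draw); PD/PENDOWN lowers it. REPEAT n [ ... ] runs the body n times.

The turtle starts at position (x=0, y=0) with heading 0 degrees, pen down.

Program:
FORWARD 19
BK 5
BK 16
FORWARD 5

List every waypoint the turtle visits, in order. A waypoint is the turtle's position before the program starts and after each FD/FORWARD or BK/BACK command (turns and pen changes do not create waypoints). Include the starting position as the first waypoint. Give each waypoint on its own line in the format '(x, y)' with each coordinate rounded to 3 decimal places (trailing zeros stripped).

Executing turtle program step by step:
Start: pos=(0,0), heading=0, pen down
FD 19: (0,0) -> (19,0) [heading=0, draw]
BK 5: (19,0) -> (14,0) [heading=0, draw]
BK 16: (14,0) -> (-2,0) [heading=0, draw]
FD 5: (-2,0) -> (3,0) [heading=0, draw]
Final: pos=(3,0), heading=0, 4 segment(s) drawn
Waypoints (5 total):
(0, 0)
(19, 0)
(14, 0)
(-2, 0)
(3, 0)

Answer: (0, 0)
(19, 0)
(14, 0)
(-2, 0)
(3, 0)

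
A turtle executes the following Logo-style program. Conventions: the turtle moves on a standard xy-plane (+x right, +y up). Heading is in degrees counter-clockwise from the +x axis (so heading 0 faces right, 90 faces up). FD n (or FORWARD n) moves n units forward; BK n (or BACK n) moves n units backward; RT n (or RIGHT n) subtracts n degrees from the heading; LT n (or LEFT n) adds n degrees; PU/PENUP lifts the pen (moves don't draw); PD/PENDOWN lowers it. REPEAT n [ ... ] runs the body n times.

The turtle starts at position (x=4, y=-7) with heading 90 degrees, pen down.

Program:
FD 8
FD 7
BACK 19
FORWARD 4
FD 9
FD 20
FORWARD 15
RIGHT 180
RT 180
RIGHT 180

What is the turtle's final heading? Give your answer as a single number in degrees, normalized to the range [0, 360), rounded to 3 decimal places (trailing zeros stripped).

Answer: 270

Derivation:
Executing turtle program step by step:
Start: pos=(4,-7), heading=90, pen down
FD 8: (4,-7) -> (4,1) [heading=90, draw]
FD 7: (4,1) -> (4,8) [heading=90, draw]
BK 19: (4,8) -> (4,-11) [heading=90, draw]
FD 4: (4,-11) -> (4,-7) [heading=90, draw]
FD 9: (4,-7) -> (4,2) [heading=90, draw]
FD 20: (4,2) -> (4,22) [heading=90, draw]
FD 15: (4,22) -> (4,37) [heading=90, draw]
RT 180: heading 90 -> 270
RT 180: heading 270 -> 90
RT 180: heading 90 -> 270
Final: pos=(4,37), heading=270, 7 segment(s) drawn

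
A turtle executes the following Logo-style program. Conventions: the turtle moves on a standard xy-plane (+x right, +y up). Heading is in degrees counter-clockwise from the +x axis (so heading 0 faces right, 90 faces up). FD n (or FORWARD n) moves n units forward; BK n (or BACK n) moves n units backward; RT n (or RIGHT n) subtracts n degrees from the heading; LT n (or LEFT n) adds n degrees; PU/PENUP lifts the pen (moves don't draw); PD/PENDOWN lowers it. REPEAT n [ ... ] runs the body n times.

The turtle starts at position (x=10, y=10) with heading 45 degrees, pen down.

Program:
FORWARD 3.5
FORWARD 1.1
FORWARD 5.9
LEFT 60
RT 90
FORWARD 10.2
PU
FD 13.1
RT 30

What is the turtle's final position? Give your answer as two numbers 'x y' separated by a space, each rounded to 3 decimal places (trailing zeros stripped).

Executing turtle program step by step:
Start: pos=(10,10), heading=45, pen down
FD 3.5: (10,10) -> (12.475,12.475) [heading=45, draw]
FD 1.1: (12.475,12.475) -> (13.253,13.253) [heading=45, draw]
FD 5.9: (13.253,13.253) -> (17.425,17.425) [heading=45, draw]
LT 60: heading 45 -> 105
RT 90: heading 105 -> 15
FD 10.2: (17.425,17.425) -> (27.277,20.065) [heading=15, draw]
PU: pen up
FD 13.1: (27.277,20.065) -> (39.931,23.455) [heading=15, move]
RT 30: heading 15 -> 345
Final: pos=(39.931,23.455), heading=345, 4 segment(s) drawn

Answer: 39.931 23.455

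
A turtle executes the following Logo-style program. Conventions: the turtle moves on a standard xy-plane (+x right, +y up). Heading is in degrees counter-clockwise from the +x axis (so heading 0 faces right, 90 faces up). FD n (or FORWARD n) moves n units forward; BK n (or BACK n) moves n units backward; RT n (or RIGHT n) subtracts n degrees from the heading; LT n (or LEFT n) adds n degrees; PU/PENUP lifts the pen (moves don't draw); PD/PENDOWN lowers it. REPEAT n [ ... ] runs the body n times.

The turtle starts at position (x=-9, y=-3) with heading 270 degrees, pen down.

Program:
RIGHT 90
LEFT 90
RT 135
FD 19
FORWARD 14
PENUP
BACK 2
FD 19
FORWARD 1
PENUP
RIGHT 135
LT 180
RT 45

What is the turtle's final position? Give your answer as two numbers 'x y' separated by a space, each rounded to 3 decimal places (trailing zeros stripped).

Answer: -45.062 33.062

Derivation:
Executing turtle program step by step:
Start: pos=(-9,-3), heading=270, pen down
RT 90: heading 270 -> 180
LT 90: heading 180 -> 270
RT 135: heading 270 -> 135
FD 19: (-9,-3) -> (-22.435,10.435) [heading=135, draw]
FD 14: (-22.435,10.435) -> (-32.335,20.335) [heading=135, draw]
PU: pen up
BK 2: (-32.335,20.335) -> (-30.92,18.92) [heading=135, move]
FD 19: (-30.92,18.92) -> (-44.355,32.355) [heading=135, move]
FD 1: (-44.355,32.355) -> (-45.062,33.062) [heading=135, move]
PU: pen up
RT 135: heading 135 -> 0
LT 180: heading 0 -> 180
RT 45: heading 180 -> 135
Final: pos=(-45.062,33.062), heading=135, 2 segment(s) drawn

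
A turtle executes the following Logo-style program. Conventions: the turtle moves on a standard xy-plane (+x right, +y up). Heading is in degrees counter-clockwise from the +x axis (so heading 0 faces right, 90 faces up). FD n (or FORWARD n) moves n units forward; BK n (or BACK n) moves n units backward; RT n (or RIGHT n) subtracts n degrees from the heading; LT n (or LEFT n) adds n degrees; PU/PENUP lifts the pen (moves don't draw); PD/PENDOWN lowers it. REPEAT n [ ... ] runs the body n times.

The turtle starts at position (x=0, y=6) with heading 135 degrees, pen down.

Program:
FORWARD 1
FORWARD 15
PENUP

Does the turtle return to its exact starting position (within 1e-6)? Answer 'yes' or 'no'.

Executing turtle program step by step:
Start: pos=(0,6), heading=135, pen down
FD 1: (0,6) -> (-0.707,6.707) [heading=135, draw]
FD 15: (-0.707,6.707) -> (-11.314,17.314) [heading=135, draw]
PU: pen up
Final: pos=(-11.314,17.314), heading=135, 2 segment(s) drawn

Start position: (0, 6)
Final position: (-11.314, 17.314)
Distance = 16; >= 1e-6 -> NOT closed

Answer: no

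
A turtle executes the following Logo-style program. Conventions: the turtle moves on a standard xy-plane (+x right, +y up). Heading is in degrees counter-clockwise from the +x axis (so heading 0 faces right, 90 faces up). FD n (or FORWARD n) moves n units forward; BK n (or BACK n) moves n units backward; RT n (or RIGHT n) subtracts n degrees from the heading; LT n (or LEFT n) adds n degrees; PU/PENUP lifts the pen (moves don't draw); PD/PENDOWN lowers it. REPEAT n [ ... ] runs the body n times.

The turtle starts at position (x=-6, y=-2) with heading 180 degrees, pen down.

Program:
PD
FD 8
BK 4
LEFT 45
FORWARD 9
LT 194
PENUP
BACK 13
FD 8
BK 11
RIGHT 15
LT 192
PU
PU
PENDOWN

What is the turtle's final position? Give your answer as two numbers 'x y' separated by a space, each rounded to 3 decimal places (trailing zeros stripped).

Executing turtle program step by step:
Start: pos=(-6,-2), heading=180, pen down
PD: pen down
FD 8: (-6,-2) -> (-14,-2) [heading=180, draw]
BK 4: (-14,-2) -> (-10,-2) [heading=180, draw]
LT 45: heading 180 -> 225
FD 9: (-10,-2) -> (-16.364,-8.364) [heading=225, draw]
LT 194: heading 225 -> 59
PU: pen up
BK 13: (-16.364,-8.364) -> (-23.059,-19.507) [heading=59, move]
FD 8: (-23.059,-19.507) -> (-18.939,-12.65) [heading=59, move]
BK 11: (-18.939,-12.65) -> (-24.605,-22.079) [heading=59, move]
RT 15: heading 59 -> 44
LT 192: heading 44 -> 236
PU: pen up
PU: pen up
PD: pen down
Final: pos=(-24.605,-22.079), heading=236, 3 segment(s) drawn

Answer: -24.605 -22.079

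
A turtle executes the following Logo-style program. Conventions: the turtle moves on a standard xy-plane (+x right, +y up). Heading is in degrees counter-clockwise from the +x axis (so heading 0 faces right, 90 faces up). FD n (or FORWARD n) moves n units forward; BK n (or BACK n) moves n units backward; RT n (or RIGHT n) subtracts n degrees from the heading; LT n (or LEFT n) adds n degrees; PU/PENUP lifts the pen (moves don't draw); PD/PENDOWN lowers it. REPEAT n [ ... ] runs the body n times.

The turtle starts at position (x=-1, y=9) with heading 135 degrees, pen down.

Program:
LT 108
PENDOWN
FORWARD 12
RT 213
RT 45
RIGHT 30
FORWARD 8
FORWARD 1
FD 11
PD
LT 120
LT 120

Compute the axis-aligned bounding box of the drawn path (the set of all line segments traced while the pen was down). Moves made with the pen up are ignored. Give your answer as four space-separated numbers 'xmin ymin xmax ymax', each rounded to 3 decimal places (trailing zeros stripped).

Answer: -6.448 -15.834 7.694 9

Derivation:
Executing turtle program step by step:
Start: pos=(-1,9), heading=135, pen down
LT 108: heading 135 -> 243
PD: pen down
FD 12: (-1,9) -> (-6.448,-1.692) [heading=243, draw]
RT 213: heading 243 -> 30
RT 45: heading 30 -> 345
RT 30: heading 345 -> 315
FD 8: (-6.448,-1.692) -> (-0.791,-7.349) [heading=315, draw]
FD 1: (-0.791,-7.349) -> (-0.084,-8.056) [heading=315, draw]
FD 11: (-0.084,-8.056) -> (7.694,-15.834) [heading=315, draw]
PD: pen down
LT 120: heading 315 -> 75
LT 120: heading 75 -> 195
Final: pos=(7.694,-15.834), heading=195, 4 segment(s) drawn

Segment endpoints: x in {-6.448, -1, -0.791, -0.084, 7.694}, y in {-15.834, -8.056, -7.349, -1.692, 9}
xmin=-6.448, ymin=-15.834, xmax=7.694, ymax=9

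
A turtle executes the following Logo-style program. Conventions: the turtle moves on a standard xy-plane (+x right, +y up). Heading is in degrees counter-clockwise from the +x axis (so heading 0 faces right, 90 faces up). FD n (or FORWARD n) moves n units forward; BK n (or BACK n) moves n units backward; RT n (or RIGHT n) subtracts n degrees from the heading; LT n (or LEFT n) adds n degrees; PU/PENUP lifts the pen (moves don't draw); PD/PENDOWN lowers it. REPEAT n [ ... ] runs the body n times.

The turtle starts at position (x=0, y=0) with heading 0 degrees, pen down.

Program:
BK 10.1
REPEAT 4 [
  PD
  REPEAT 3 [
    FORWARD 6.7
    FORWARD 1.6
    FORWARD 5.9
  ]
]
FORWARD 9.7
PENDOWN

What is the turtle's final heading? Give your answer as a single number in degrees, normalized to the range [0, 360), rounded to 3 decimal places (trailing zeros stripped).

Answer: 0

Derivation:
Executing turtle program step by step:
Start: pos=(0,0), heading=0, pen down
BK 10.1: (0,0) -> (-10.1,0) [heading=0, draw]
REPEAT 4 [
  -- iteration 1/4 --
  PD: pen down
  REPEAT 3 [
    -- iteration 1/3 --
    FD 6.7: (-10.1,0) -> (-3.4,0) [heading=0, draw]
    FD 1.6: (-3.4,0) -> (-1.8,0) [heading=0, draw]
    FD 5.9: (-1.8,0) -> (4.1,0) [heading=0, draw]
    -- iteration 2/3 --
    FD 6.7: (4.1,0) -> (10.8,0) [heading=0, draw]
    FD 1.6: (10.8,0) -> (12.4,0) [heading=0, draw]
    FD 5.9: (12.4,0) -> (18.3,0) [heading=0, draw]
    -- iteration 3/3 --
    FD 6.7: (18.3,0) -> (25,0) [heading=0, draw]
    FD 1.6: (25,0) -> (26.6,0) [heading=0, draw]
    FD 5.9: (26.6,0) -> (32.5,0) [heading=0, draw]
  ]
  -- iteration 2/4 --
  PD: pen down
  REPEAT 3 [
    -- iteration 1/3 --
    FD 6.7: (32.5,0) -> (39.2,0) [heading=0, draw]
    FD 1.6: (39.2,0) -> (40.8,0) [heading=0, draw]
    FD 5.9: (40.8,0) -> (46.7,0) [heading=0, draw]
    -- iteration 2/3 --
    FD 6.7: (46.7,0) -> (53.4,0) [heading=0, draw]
    FD 1.6: (53.4,0) -> (55,0) [heading=0, draw]
    FD 5.9: (55,0) -> (60.9,0) [heading=0, draw]
    -- iteration 3/3 --
    FD 6.7: (60.9,0) -> (67.6,0) [heading=0, draw]
    FD 1.6: (67.6,0) -> (69.2,0) [heading=0, draw]
    FD 5.9: (69.2,0) -> (75.1,0) [heading=0, draw]
  ]
  -- iteration 3/4 --
  PD: pen down
  REPEAT 3 [
    -- iteration 1/3 --
    FD 6.7: (75.1,0) -> (81.8,0) [heading=0, draw]
    FD 1.6: (81.8,0) -> (83.4,0) [heading=0, draw]
    FD 5.9: (83.4,0) -> (89.3,0) [heading=0, draw]
    -- iteration 2/3 --
    FD 6.7: (89.3,0) -> (96,0) [heading=0, draw]
    FD 1.6: (96,0) -> (97.6,0) [heading=0, draw]
    FD 5.9: (97.6,0) -> (103.5,0) [heading=0, draw]
    -- iteration 3/3 --
    FD 6.7: (103.5,0) -> (110.2,0) [heading=0, draw]
    FD 1.6: (110.2,0) -> (111.8,0) [heading=0, draw]
    FD 5.9: (111.8,0) -> (117.7,0) [heading=0, draw]
  ]
  -- iteration 4/4 --
  PD: pen down
  REPEAT 3 [
    -- iteration 1/3 --
    FD 6.7: (117.7,0) -> (124.4,0) [heading=0, draw]
    FD 1.6: (124.4,0) -> (126,0) [heading=0, draw]
    FD 5.9: (126,0) -> (131.9,0) [heading=0, draw]
    -- iteration 2/3 --
    FD 6.7: (131.9,0) -> (138.6,0) [heading=0, draw]
    FD 1.6: (138.6,0) -> (140.2,0) [heading=0, draw]
    FD 5.9: (140.2,0) -> (146.1,0) [heading=0, draw]
    -- iteration 3/3 --
    FD 6.7: (146.1,0) -> (152.8,0) [heading=0, draw]
    FD 1.6: (152.8,0) -> (154.4,0) [heading=0, draw]
    FD 5.9: (154.4,0) -> (160.3,0) [heading=0, draw]
  ]
]
FD 9.7: (160.3,0) -> (170,0) [heading=0, draw]
PD: pen down
Final: pos=(170,0), heading=0, 38 segment(s) drawn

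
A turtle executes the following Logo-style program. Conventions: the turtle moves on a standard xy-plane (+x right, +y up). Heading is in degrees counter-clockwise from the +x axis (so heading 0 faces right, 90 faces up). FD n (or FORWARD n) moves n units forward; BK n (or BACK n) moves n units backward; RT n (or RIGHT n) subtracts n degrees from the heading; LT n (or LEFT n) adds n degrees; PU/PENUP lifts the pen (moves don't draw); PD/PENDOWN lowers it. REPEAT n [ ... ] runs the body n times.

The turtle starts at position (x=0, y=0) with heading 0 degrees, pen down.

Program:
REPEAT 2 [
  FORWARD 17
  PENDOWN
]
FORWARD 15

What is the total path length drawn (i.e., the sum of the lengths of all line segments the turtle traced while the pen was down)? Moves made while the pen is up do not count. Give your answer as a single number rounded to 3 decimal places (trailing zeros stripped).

Executing turtle program step by step:
Start: pos=(0,0), heading=0, pen down
REPEAT 2 [
  -- iteration 1/2 --
  FD 17: (0,0) -> (17,0) [heading=0, draw]
  PD: pen down
  -- iteration 2/2 --
  FD 17: (17,0) -> (34,0) [heading=0, draw]
  PD: pen down
]
FD 15: (34,0) -> (49,0) [heading=0, draw]
Final: pos=(49,0), heading=0, 3 segment(s) drawn

Segment lengths:
  seg 1: (0,0) -> (17,0), length = 17
  seg 2: (17,0) -> (34,0), length = 17
  seg 3: (34,0) -> (49,0), length = 15
Total = 49

Answer: 49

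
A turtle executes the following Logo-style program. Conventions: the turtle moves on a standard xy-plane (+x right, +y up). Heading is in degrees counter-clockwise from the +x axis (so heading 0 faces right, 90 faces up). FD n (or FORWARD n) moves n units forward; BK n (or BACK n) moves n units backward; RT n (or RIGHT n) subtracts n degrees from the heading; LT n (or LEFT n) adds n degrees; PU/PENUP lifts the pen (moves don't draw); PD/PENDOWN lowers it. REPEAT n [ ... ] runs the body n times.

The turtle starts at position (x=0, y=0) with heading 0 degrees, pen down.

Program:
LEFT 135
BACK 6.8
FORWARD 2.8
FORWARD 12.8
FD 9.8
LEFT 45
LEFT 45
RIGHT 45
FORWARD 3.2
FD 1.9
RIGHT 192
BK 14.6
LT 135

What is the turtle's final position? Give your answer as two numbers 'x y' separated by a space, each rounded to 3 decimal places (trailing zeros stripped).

Executing turtle program step by step:
Start: pos=(0,0), heading=0, pen down
LT 135: heading 0 -> 135
BK 6.8: (0,0) -> (4.808,-4.808) [heading=135, draw]
FD 2.8: (4.808,-4.808) -> (2.828,-2.828) [heading=135, draw]
FD 12.8: (2.828,-2.828) -> (-6.223,6.223) [heading=135, draw]
FD 9.8: (-6.223,6.223) -> (-13.152,13.152) [heading=135, draw]
LT 45: heading 135 -> 180
LT 45: heading 180 -> 225
RT 45: heading 225 -> 180
FD 3.2: (-13.152,13.152) -> (-16.352,13.152) [heading=180, draw]
FD 1.9: (-16.352,13.152) -> (-18.252,13.152) [heading=180, draw]
RT 192: heading 180 -> 348
BK 14.6: (-18.252,13.152) -> (-32.533,16.188) [heading=348, draw]
LT 135: heading 348 -> 123
Final: pos=(-32.533,16.188), heading=123, 7 segment(s) drawn

Answer: -32.533 16.188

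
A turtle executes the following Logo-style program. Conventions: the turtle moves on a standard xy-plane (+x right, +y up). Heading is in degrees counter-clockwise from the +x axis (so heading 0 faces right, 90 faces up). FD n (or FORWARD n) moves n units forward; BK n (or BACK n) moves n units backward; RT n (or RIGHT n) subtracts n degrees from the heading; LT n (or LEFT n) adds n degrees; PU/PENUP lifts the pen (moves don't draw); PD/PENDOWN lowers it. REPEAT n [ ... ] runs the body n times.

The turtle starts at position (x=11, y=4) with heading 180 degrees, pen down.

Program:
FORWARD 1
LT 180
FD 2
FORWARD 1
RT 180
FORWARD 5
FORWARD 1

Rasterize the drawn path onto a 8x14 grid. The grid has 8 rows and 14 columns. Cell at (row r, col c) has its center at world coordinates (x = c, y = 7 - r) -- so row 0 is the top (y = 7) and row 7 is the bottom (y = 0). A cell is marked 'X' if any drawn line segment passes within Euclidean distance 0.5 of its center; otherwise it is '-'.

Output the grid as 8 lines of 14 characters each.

Answer: --------------
--------------
--------------
-------XXXXXXX
--------------
--------------
--------------
--------------

Derivation:
Segment 0: (11,4) -> (10,4)
Segment 1: (10,4) -> (12,4)
Segment 2: (12,4) -> (13,4)
Segment 3: (13,4) -> (8,4)
Segment 4: (8,4) -> (7,4)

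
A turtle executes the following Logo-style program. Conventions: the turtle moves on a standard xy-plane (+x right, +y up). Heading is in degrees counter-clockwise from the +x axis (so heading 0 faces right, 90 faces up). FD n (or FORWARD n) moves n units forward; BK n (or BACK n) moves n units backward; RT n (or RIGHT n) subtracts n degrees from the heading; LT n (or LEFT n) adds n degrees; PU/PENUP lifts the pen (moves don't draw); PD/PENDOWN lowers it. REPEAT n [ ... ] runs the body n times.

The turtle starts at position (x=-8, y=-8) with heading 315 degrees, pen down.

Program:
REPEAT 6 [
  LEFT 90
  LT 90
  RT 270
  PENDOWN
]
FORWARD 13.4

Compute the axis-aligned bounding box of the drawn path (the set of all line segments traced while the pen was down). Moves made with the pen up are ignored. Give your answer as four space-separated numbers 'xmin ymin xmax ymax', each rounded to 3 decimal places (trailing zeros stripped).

Executing turtle program step by step:
Start: pos=(-8,-8), heading=315, pen down
REPEAT 6 [
  -- iteration 1/6 --
  LT 90: heading 315 -> 45
  LT 90: heading 45 -> 135
  RT 270: heading 135 -> 225
  PD: pen down
  -- iteration 2/6 --
  LT 90: heading 225 -> 315
  LT 90: heading 315 -> 45
  RT 270: heading 45 -> 135
  PD: pen down
  -- iteration 3/6 --
  LT 90: heading 135 -> 225
  LT 90: heading 225 -> 315
  RT 270: heading 315 -> 45
  PD: pen down
  -- iteration 4/6 --
  LT 90: heading 45 -> 135
  LT 90: heading 135 -> 225
  RT 270: heading 225 -> 315
  PD: pen down
  -- iteration 5/6 --
  LT 90: heading 315 -> 45
  LT 90: heading 45 -> 135
  RT 270: heading 135 -> 225
  PD: pen down
  -- iteration 6/6 --
  LT 90: heading 225 -> 315
  LT 90: heading 315 -> 45
  RT 270: heading 45 -> 135
  PD: pen down
]
FD 13.4: (-8,-8) -> (-17.475,1.475) [heading=135, draw]
Final: pos=(-17.475,1.475), heading=135, 1 segment(s) drawn

Segment endpoints: x in {-17.475, -8}, y in {-8, 1.475}
xmin=-17.475, ymin=-8, xmax=-8, ymax=1.475

Answer: -17.475 -8 -8 1.475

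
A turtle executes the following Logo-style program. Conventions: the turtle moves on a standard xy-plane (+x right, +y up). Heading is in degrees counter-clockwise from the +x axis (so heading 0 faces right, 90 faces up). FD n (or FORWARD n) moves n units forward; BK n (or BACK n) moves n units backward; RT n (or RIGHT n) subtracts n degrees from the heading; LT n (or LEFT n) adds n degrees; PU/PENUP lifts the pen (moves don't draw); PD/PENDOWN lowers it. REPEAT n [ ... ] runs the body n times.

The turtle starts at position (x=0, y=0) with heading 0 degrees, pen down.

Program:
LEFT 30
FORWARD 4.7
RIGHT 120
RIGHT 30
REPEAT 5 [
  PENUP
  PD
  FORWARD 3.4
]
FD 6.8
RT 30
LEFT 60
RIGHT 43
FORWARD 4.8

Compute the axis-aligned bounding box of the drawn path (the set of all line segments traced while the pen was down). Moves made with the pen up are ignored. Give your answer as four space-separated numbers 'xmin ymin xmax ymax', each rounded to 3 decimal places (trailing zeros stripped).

Answer: -11.103 -21.772 4.07 2.35

Derivation:
Executing turtle program step by step:
Start: pos=(0,0), heading=0, pen down
LT 30: heading 0 -> 30
FD 4.7: (0,0) -> (4.07,2.35) [heading=30, draw]
RT 120: heading 30 -> 270
RT 30: heading 270 -> 240
REPEAT 5 [
  -- iteration 1/5 --
  PU: pen up
  PD: pen down
  FD 3.4: (4.07,2.35) -> (2.37,-0.594) [heading=240, draw]
  -- iteration 2/5 --
  PU: pen up
  PD: pen down
  FD 3.4: (2.37,-0.594) -> (0.67,-3.539) [heading=240, draw]
  -- iteration 3/5 --
  PU: pen up
  PD: pen down
  FD 3.4: (0.67,-3.539) -> (-1.03,-6.483) [heading=240, draw]
  -- iteration 4/5 --
  PU: pen up
  PD: pen down
  FD 3.4: (-1.03,-6.483) -> (-2.73,-9.428) [heading=240, draw]
  -- iteration 5/5 --
  PU: pen up
  PD: pen down
  FD 3.4: (-2.73,-9.428) -> (-4.43,-12.372) [heading=240, draw]
]
FD 6.8: (-4.43,-12.372) -> (-7.83,-18.261) [heading=240, draw]
RT 30: heading 240 -> 210
LT 60: heading 210 -> 270
RT 43: heading 270 -> 227
FD 4.8: (-7.83,-18.261) -> (-11.103,-21.772) [heading=227, draw]
Final: pos=(-11.103,-21.772), heading=227, 8 segment(s) drawn

Segment endpoints: x in {-11.103, -7.83, -4.43, -2.73, -1.03, 0, 0.67, 2.37, 4.07}, y in {-21.772, -18.261, -12.372, -9.428, -6.483, -3.539, -0.594, 0, 2.35}
xmin=-11.103, ymin=-21.772, xmax=4.07, ymax=2.35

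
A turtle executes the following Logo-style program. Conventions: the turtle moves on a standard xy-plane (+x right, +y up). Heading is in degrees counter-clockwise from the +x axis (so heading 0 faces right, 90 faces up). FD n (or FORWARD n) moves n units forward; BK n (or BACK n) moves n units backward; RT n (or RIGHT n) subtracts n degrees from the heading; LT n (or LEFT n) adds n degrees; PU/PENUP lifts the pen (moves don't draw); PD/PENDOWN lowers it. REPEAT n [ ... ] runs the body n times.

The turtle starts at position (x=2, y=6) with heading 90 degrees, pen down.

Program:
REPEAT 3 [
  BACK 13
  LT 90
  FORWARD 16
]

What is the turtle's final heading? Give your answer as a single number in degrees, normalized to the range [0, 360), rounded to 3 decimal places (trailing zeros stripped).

Answer: 0

Derivation:
Executing turtle program step by step:
Start: pos=(2,6), heading=90, pen down
REPEAT 3 [
  -- iteration 1/3 --
  BK 13: (2,6) -> (2,-7) [heading=90, draw]
  LT 90: heading 90 -> 180
  FD 16: (2,-7) -> (-14,-7) [heading=180, draw]
  -- iteration 2/3 --
  BK 13: (-14,-7) -> (-1,-7) [heading=180, draw]
  LT 90: heading 180 -> 270
  FD 16: (-1,-7) -> (-1,-23) [heading=270, draw]
  -- iteration 3/3 --
  BK 13: (-1,-23) -> (-1,-10) [heading=270, draw]
  LT 90: heading 270 -> 0
  FD 16: (-1,-10) -> (15,-10) [heading=0, draw]
]
Final: pos=(15,-10), heading=0, 6 segment(s) drawn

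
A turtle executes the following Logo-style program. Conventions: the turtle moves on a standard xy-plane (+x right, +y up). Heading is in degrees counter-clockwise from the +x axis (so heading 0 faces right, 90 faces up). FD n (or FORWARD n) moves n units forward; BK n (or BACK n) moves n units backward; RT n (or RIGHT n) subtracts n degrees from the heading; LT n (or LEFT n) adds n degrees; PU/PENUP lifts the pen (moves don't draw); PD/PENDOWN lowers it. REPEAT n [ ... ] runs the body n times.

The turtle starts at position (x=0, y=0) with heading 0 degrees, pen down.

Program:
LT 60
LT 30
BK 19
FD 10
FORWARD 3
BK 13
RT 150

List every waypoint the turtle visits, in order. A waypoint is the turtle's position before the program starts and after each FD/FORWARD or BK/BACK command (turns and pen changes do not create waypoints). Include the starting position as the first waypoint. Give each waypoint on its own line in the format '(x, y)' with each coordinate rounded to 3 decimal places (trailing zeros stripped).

Executing turtle program step by step:
Start: pos=(0,0), heading=0, pen down
LT 60: heading 0 -> 60
LT 30: heading 60 -> 90
BK 19: (0,0) -> (0,-19) [heading=90, draw]
FD 10: (0,-19) -> (0,-9) [heading=90, draw]
FD 3: (0,-9) -> (0,-6) [heading=90, draw]
BK 13: (0,-6) -> (0,-19) [heading=90, draw]
RT 150: heading 90 -> 300
Final: pos=(0,-19), heading=300, 4 segment(s) drawn
Waypoints (5 total):
(0, 0)
(0, -19)
(0, -9)
(0, -6)
(0, -19)

Answer: (0, 0)
(0, -19)
(0, -9)
(0, -6)
(0, -19)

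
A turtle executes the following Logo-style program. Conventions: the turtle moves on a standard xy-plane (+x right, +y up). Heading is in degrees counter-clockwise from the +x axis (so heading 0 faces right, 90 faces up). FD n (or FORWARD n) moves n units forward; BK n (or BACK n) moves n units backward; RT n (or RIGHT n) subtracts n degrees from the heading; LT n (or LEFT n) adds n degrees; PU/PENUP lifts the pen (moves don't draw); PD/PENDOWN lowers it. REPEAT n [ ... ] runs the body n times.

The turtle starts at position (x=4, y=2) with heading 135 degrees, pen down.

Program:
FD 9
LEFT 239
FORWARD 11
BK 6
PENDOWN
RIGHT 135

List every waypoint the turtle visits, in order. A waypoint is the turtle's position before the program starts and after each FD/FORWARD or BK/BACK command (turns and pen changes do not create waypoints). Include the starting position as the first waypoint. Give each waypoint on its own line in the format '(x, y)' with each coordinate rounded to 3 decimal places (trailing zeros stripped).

Answer: (4, 2)
(-2.364, 8.364)
(8.309, 11.025)
(2.488, 9.574)

Derivation:
Executing turtle program step by step:
Start: pos=(4,2), heading=135, pen down
FD 9: (4,2) -> (-2.364,8.364) [heading=135, draw]
LT 239: heading 135 -> 14
FD 11: (-2.364,8.364) -> (8.309,11.025) [heading=14, draw]
BK 6: (8.309,11.025) -> (2.488,9.574) [heading=14, draw]
PD: pen down
RT 135: heading 14 -> 239
Final: pos=(2.488,9.574), heading=239, 3 segment(s) drawn
Waypoints (4 total):
(4, 2)
(-2.364, 8.364)
(8.309, 11.025)
(2.488, 9.574)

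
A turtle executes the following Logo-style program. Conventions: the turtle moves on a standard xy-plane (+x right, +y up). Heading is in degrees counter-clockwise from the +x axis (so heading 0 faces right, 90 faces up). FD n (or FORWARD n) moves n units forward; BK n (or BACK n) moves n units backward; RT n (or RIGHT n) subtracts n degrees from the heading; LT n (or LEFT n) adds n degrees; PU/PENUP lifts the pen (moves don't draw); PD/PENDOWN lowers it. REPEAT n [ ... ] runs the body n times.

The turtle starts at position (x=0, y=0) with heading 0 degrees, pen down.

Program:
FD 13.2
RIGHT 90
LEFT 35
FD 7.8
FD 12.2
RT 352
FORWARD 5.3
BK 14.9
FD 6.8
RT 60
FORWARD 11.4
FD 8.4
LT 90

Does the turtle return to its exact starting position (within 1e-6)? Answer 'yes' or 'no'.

Answer: no

Derivation:
Executing turtle program step by step:
Start: pos=(0,0), heading=0, pen down
FD 13.2: (0,0) -> (13.2,0) [heading=0, draw]
RT 90: heading 0 -> 270
LT 35: heading 270 -> 305
FD 7.8: (13.2,0) -> (17.674,-6.389) [heading=305, draw]
FD 12.2: (17.674,-6.389) -> (24.672,-16.383) [heading=305, draw]
RT 352: heading 305 -> 313
FD 5.3: (24.672,-16.383) -> (28.286,-20.259) [heading=313, draw]
BK 14.9: (28.286,-20.259) -> (18.124,-9.362) [heading=313, draw]
FD 6.8: (18.124,-9.362) -> (22.762,-14.335) [heading=313, draw]
RT 60: heading 313 -> 253
FD 11.4: (22.762,-14.335) -> (19.429,-25.237) [heading=253, draw]
FD 8.4: (19.429,-25.237) -> (16.973,-33.27) [heading=253, draw]
LT 90: heading 253 -> 343
Final: pos=(16.973,-33.27), heading=343, 8 segment(s) drawn

Start position: (0, 0)
Final position: (16.973, -33.27)
Distance = 37.349; >= 1e-6 -> NOT closed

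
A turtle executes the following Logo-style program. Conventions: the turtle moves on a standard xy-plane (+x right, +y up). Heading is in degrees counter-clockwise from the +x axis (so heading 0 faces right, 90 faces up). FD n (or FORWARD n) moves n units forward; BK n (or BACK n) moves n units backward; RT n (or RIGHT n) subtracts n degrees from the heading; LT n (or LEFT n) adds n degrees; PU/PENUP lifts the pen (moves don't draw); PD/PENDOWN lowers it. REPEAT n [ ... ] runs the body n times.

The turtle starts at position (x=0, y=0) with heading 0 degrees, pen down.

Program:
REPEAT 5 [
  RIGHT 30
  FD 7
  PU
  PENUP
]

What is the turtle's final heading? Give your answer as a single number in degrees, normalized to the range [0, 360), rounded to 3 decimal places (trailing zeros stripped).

Answer: 210

Derivation:
Executing turtle program step by step:
Start: pos=(0,0), heading=0, pen down
REPEAT 5 [
  -- iteration 1/5 --
  RT 30: heading 0 -> 330
  FD 7: (0,0) -> (6.062,-3.5) [heading=330, draw]
  PU: pen up
  PU: pen up
  -- iteration 2/5 --
  RT 30: heading 330 -> 300
  FD 7: (6.062,-3.5) -> (9.562,-9.562) [heading=300, move]
  PU: pen up
  PU: pen up
  -- iteration 3/5 --
  RT 30: heading 300 -> 270
  FD 7: (9.562,-9.562) -> (9.562,-16.562) [heading=270, move]
  PU: pen up
  PU: pen up
  -- iteration 4/5 --
  RT 30: heading 270 -> 240
  FD 7: (9.562,-16.562) -> (6.062,-22.624) [heading=240, move]
  PU: pen up
  PU: pen up
  -- iteration 5/5 --
  RT 30: heading 240 -> 210
  FD 7: (6.062,-22.624) -> (0,-26.124) [heading=210, move]
  PU: pen up
  PU: pen up
]
Final: pos=(0,-26.124), heading=210, 1 segment(s) drawn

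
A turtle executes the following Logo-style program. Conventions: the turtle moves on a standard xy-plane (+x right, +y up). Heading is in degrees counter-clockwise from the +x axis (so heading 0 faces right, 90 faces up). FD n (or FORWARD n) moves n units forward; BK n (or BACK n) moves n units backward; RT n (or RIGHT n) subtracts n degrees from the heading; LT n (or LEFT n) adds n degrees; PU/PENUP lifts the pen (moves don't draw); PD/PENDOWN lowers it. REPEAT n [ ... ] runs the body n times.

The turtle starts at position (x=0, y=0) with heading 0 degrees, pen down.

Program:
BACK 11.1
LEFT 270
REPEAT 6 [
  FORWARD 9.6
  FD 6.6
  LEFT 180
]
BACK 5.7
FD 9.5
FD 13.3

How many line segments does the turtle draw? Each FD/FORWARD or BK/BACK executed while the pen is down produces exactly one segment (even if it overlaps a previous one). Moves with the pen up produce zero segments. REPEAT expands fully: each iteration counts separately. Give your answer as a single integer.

Answer: 16

Derivation:
Executing turtle program step by step:
Start: pos=(0,0), heading=0, pen down
BK 11.1: (0,0) -> (-11.1,0) [heading=0, draw]
LT 270: heading 0 -> 270
REPEAT 6 [
  -- iteration 1/6 --
  FD 9.6: (-11.1,0) -> (-11.1,-9.6) [heading=270, draw]
  FD 6.6: (-11.1,-9.6) -> (-11.1,-16.2) [heading=270, draw]
  LT 180: heading 270 -> 90
  -- iteration 2/6 --
  FD 9.6: (-11.1,-16.2) -> (-11.1,-6.6) [heading=90, draw]
  FD 6.6: (-11.1,-6.6) -> (-11.1,0) [heading=90, draw]
  LT 180: heading 90 -> 270
  -- iteration 3/6 --
  FD 9.6: (-11.1,0) -> (-11.1,-9.6) [heading=270, draw]
  FD 6.6: (-11.1,-9.6) -> (-11.1,-16.2) [heading=270, draw]
  LT 180: heading 270 -> 90
  -- iteration 4/6 --
  FD 9.6: (-11.1,-16.2) -> (-11.1,-6.6) [heading=90, draw]
  FD 6.6: (-11.1,-6.6) -> (-11.1,0) [heading=90, draw]
  LT 180: heading 90 -> 270
  -- iteration 5/6 --
  FD 9.6: (-11.1,0) -> (-11.1,-9.6) [heading=270, draw]
  FD 6.6: (-11.1,-9.6) -> (-11.1,-16.2) [heading=270, draw]
  LT 180: heading 270 -> 90
  -- iteration 6/6 --
  FD 9.6: (-11.1,-16.2) -> (-11.1,-6.6) [heading=90, draw]
  FD 6.6: (-11.1,-6.6) -> (-11.1,0) [heading=90, draw]
  LT 180: heading 90 -> 270
]
BK 5.7: (-11.1,0) -> (-11.1,5.7) [heading=270, draw]
FD 9.5: (-11.1,5.7) -> (-11.1,-3.8) [heading=270, draw]
FD 13.3: (-11.1,-3.8) -> (-11.1,-17.1) [heading=270, draw]
Final: pos=(-11.1,-17.1), heading=270, 16 segment(s) drawn
Segments drawn: 16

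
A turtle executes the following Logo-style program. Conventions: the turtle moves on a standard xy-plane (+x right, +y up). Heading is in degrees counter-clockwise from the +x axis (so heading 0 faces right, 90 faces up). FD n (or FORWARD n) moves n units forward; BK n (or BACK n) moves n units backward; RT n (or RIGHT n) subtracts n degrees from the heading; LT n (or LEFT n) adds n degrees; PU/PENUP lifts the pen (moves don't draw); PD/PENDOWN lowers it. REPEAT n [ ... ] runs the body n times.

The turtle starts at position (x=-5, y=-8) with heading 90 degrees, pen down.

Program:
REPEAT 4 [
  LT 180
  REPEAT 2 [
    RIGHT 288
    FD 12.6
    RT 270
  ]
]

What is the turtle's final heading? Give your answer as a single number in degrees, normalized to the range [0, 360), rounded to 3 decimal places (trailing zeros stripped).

Executing turtle program step by step:
Start: pos=(-5,-8), heading=90, pen down
REPEAT 4 [
  -- iteration 1/4 --
  LT 180: heading 90 -> 270
  REPEAT 2 [
    -- iteration 1/2 --
    RT 288: heading 270 -> 342
    FD 12.6: (-5,-8) -> (6.983,-11.894) [heading=342, draw]
    RT 270: heading 342 -> 72
    -- iteration 2/2 --
    RT 288: heading 72 -> 144
    FD 12.6: (6.983,-11.894) -> (-3.21,-4.488) [heading=144, draw]
    RT 270: heading 144 -> 234
  ]
  -- iteration 2/4 --
  LT 180: heading 234 -> 54
  REPEAT 2 [
    -- iteration 1/2 --
    RT 288: heading 54 -> 126
    FD 12.6: (-3.21,-4.488) -> (-10.616,5.706) [heading=126, draw]
    RT 270: heading 126 -> 216
    -- iteration 2/2 --
    RT 288: heading 216 -> 288
    FD 12.6: (-10.616,5.706) -> (-6.723,-6.277) [heading=288, draw]
    RT 270: heading 288 -> 18
  ]
  -- iteration 3/4 --
  LT 180: heading 18 -> 198
  REPEAT 2 [
    -- iteration 1/2 --
    RT 288: heading 198 -> 270
    FD 12.6: (-6.723,-6.277) -> (-6.723,-18.877) [heading=270, draw]
    RT 270: heading 270 -> 0
    -- iteration 2/2 --
    RT 288: heading 0 -> 72
    FD 12.6: (-6.723,-18.877) -> (-2.829,-6.894) [heading=72, draw]
    RT 270: heading 72 -> 162
  ]
  -- iteration 4/4 --
  LT 180: heading 162 -> 342
  REPEAT 2 [
    -- iteration 1/2 --
    RT 288: heading 342 -> 54
    FD 12.6: (-2.829,-6.894) -> (4.577,3.3) [heading=54, draw]
    RT 270: heading 54 -> 144
    -- iteration 2/2 --
    RT 288: heading 144 -> 216
    FD 12.6: (4.577,3.3) -> (-5.617,-4.106) [heading=216, draw]
    RT 270: heading 216 -> 306
  ]
]
Final: pos=(-5.617,-4.106), heading=306, 8 segment(s) drawn

Answer: 306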